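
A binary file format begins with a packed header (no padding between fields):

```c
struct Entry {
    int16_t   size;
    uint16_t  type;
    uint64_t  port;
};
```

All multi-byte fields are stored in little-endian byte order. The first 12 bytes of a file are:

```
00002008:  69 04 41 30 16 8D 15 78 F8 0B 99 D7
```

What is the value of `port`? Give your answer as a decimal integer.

15535461551385709846

`port` follows `size` (2 B), `type` (2 B), so it starts at offset 2 + 2 = 4 and occupies 8 bytes.
Bytes at offsets 4..11: 16 8D 15 78 F8 0B 99 D7.
Little-endian: lowest address holds the least-significant byte.
Reassemble most-significant byte first: D7 99 0B F8 78 15 8D 16 → 0xD7990BF878158D16.
0xD7990BF878158D16 = 15535461551385709846.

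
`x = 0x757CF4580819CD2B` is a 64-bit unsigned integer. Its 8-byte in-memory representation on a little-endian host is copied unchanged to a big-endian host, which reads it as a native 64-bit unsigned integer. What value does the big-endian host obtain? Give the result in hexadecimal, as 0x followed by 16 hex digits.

0x2BCD190858F47C75

Stored little-endian, the bytes at ascending addresses are 2B CD 19 08 58 F4 7C 75.
Read back as big-endian, the last byte is least significant, giving 0x2BCD190858F47C75.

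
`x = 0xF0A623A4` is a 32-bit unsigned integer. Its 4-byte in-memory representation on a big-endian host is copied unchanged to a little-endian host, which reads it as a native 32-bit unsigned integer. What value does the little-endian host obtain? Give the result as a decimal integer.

Stored big-endian, the bytes at ascending addresses are F0 A6 23 A4.
Read back as little-endian, the first byte is least significant, giving 0xA423A6F0.
0xA423A6F0 = 2753799920.

2753799920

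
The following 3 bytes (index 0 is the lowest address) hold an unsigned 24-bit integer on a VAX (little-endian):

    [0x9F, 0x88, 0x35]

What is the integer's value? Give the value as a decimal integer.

3508383

Little-endian: lowest address holds the least-significant byte.
Reassemble most-significant byte first: 35 88 9F → 0x35889F.
0x35889F = 3508383.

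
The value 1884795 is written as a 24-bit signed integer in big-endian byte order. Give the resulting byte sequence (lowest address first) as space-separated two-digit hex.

1C C2 7B

1884795 in hexadecimal, padded to 24 bits, is 0x1CC27B.
Split into bytes (most-significant first): 1C C2 7B.
Big-endian stores the most-significant byte at the lowest address.
So the memory order matches the most-significant-first order: 1C C2 7B.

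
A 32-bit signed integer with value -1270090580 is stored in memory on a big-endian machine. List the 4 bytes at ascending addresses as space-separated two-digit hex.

B4 4B F4 AC

Two's complement of -1270090580 in 32 bits: 1270090580 = 0x4BB40B54; invert → 0xB44BF4AB; add 1 → 0xB44BF4AC.
Split into bytes (most-significant first): B4 4B F4 AC.
Big-endian: lowest address holds the most-significant byte.
So the memory order matches the most-significant-first order: B4 4B F4 AC.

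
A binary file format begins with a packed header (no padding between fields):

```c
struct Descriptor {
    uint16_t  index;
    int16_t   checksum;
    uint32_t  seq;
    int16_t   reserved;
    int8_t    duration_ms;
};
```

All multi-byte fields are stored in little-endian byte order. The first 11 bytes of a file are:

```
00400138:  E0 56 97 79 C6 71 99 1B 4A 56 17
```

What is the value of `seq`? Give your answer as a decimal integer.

`seq` follows `index` (2 B), `checksum` (2 B), so it starts at offset 2 + 2 = 4 and occupies 4 bytes.
Bytes at offsets 4..7: C6 71 99 1B.
Little-endian: lowest address holds the least-significant byte.
Reassemble most-significant byte first: 1B 99 71 C6 → 0x1B9971C6.
0x1B9971C6 = 463040966.

463040966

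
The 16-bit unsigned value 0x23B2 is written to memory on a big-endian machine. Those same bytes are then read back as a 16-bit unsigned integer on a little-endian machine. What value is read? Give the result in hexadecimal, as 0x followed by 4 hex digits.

Stored big-endian, the bytes at ascending addresses are 23 B2.
Read back as little-endian, the first byte is least significant, giving 0xB223.

0xB223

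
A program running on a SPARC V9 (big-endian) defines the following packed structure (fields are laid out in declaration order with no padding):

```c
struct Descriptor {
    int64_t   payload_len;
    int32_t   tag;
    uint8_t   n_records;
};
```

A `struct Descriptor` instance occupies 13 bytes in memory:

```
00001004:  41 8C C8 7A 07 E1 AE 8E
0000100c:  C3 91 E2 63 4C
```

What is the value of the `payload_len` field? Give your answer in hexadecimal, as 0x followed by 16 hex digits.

`payload_len` is the first field, at byte offset 0, occupying 8 bytes.
Bytes at offsets 0..7: 41 8C C8 7A 07 E1 AE 8E.
Big-endian stores the most-significant byte at the lowest address.
The bytes are already most-significant first: 0x418CC87A07E1AE8E.

0x418CC87A07E1AE8E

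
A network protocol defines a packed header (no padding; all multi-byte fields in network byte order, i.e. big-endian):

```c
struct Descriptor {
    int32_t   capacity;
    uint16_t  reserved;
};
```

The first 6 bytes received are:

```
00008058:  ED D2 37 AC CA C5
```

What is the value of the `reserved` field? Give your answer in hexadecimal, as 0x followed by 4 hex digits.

0xCAC5

`reserved` follows `capacity` (4 bytes), so it starts at byte offset 4 and occupies 2 bytes.
Bytes at offsets 4..5: CA C5.
In big-endian order the high byte comes first in memory.
The bytes are already most-significant first: 0xCAC5.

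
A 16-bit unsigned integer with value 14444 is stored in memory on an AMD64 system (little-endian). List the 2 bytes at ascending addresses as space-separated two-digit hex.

6C 38

14444 in hexadecimal, padded to 16 bits, is 0x386C.
Split into bytes (most-significant first): 38 6C.
Little-endian: lowest address holds the least-significant byte.
So at ascending addresses the bytes are 6C 38.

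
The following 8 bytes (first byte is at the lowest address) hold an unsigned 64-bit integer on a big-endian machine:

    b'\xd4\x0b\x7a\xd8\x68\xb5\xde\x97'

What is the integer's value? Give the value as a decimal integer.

Big-endian stores the most-significant byte at the lowest address.
The bytes are already most-significant first: 0xD40B7AD868B5DE97.
0xD40B7AD868B5DE97 = 15279441230672813719.

15279441230672813719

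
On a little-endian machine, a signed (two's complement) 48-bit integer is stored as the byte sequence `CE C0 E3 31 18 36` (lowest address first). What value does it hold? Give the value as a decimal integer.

Little-endian stores the least-significant byte at the lowest address.
Reassemble most-significant byte first: 36 18 31 E3 C0 CE → 0x361831E3C0CE.
0x361831E3C0CE = 59477544124622.

59477544124622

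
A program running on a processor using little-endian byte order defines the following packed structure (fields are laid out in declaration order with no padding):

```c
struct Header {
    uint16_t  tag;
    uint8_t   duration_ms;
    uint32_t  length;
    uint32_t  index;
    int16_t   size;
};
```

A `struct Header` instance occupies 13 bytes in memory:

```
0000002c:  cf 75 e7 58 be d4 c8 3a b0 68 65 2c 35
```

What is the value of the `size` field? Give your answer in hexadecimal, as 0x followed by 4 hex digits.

`size` follows `tag` (2 B), `duration_ms` (1 B), `length` (4 B), `index` (4 B), so it starts at offset 2 + 1 + 4 + 4 = 11 and occupies 2 bytes.
Bytes at offsets 11..12: 2C 35.
Little-endian: lowest address holds the least-significant byte.
Reassemble most-significant byte first: 35 2C → 0x352C.

0x352C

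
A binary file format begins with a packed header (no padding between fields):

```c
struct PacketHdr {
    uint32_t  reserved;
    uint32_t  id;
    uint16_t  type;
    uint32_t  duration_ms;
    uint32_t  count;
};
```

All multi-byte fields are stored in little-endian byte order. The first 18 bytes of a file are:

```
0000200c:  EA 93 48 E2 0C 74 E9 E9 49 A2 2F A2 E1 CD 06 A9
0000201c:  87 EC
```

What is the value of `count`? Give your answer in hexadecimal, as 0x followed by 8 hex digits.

0xEC87A906

`count` follows `reserved` (4 B), `id` (4 B), `type` (2 B), `duration_ms` (4 B), so it starts at offset 4 + 4 + 2 + 4 = 14 and occupies 4 bytes.
Bytes at offsets 14..17: 06 A9 87 EC.
Little-endian stores the least-significant byte at the lowest address.
Reassemble most-significant byte first: EC 87 A9 06 → 0xEC87A906.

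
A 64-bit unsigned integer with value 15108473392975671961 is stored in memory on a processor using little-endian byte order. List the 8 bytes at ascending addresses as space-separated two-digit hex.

99 72 C1 B6 80 14 AC D1

15108473392975671961 in hexadecimal, padded to 64 bits, is 0xD1AC1480B6C17299.
Split into bytes (most-significant first): D1 AC 14 80 B6 C1 72 99.
In little-endian order the low byte comes first in memory.
So at ascending addresses the bytes are 99 72 C1 B6 80 14 AC D1.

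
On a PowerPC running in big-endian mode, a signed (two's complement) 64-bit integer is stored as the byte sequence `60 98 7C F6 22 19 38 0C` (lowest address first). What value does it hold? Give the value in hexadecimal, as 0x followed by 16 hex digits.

In big-endian order the high byte comes first in memory.
The bytes are already most-significant first: 0x60987CF62219380C.

0x60987CF62219380C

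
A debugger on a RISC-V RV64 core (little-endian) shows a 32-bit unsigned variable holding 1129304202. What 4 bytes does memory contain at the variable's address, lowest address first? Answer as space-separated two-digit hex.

1129304202 in hexadecimal, padded to 32 bits, is 0x434FD08A.
Split into bytes (most-significant first): 43 4F D0 8A.
Little-endian: lowest address holds the least-significant byte.
So at ascending addresses the bytes are 8A D0 4F 43.

8A D0 4F 43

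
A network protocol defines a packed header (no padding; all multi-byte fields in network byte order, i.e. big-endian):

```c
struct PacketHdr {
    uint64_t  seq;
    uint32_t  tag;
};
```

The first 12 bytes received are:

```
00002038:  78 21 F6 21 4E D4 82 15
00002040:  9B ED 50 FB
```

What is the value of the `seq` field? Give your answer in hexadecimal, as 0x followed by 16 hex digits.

0x7821F6214ED48215

`seq` is the first field, at byte offset 0, occupying 8 bytes.
Bytes at offsets 0..7: 78 21 F6 21 4E D4 82 15.
In big-endian order the high byte comes first in memory.
The bytes are already most-significant first: 0x7821F6214ED48215.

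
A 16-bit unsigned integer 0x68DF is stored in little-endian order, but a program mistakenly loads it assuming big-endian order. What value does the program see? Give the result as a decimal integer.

57192

Stored little-endian, the bytes at ascending addresses are DF 68.
Read back as big-endian, the last byte is least significant, giving 0xDF68.
0xDF68 = 57192.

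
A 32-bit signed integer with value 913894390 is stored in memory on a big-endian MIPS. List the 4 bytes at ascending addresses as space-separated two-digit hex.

913894390 in hexadecimal, padded to 32 bits, is 0x3678EBF6.
Split into bytes (most-significant first): 36 78 EB F6.
In big-endian order the high byte comes first in memory.
So the memory order matches the most-significant-first order: 36 78 EB F6.

36 78 EB F6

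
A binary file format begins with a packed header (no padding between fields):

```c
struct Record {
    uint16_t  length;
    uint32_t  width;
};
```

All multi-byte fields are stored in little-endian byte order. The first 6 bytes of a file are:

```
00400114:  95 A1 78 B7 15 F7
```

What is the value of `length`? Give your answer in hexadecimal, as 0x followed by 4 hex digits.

0xA195

`length` is the first field, at byte offset 0, occupying 2 bytes.
Bytes at offsets 0..1: 95 A1.
Little-endian stores the least-significant byte at the lowest address.
Reassemble most-significant byte first: A1 95 → 0xA195.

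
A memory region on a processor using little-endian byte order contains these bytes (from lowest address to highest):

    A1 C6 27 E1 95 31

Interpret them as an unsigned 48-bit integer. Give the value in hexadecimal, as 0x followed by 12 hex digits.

Little-endian: lowest address holds the least-significant byte.
Reassemble most-significant byte first: 31 95 E1 27 C6 A1 → 0x3195E127C6A1.

0x3195E127C6A1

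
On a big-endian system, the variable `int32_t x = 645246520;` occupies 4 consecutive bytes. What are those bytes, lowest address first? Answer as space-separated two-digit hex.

26 75 AE 38

645246520 in hexadecimal, padded to 32 bits, is 0x2675AE38.
Split into bytes (most-significant first): 26 75 AE 38.
Big-endian: lowest address holds the most-significant byte.
So the memory order matches the most-significant-first order: 26 75 AE 38.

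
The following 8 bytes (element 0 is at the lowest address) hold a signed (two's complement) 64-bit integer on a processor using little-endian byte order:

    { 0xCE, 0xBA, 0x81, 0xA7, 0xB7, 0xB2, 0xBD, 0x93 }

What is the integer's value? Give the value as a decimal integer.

Little-endian: lowest address holds the least-significant byte.
Reassemble most-significant byte first: 93 BD B2 B7 A7 81 BA CE → 0x93BDB2B7A781BACE.
Top bit is set, so as a signed 64-bit value this is 0x93BDB2B7A781BACE − 2^64 = -7800882477676774706.

-7800882477676774706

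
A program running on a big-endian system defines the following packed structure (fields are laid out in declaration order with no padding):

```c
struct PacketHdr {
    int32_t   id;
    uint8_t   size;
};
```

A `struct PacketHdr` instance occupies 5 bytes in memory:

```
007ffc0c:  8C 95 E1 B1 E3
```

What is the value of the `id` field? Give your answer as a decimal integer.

-1936334415

`id` is the first field, at byte offset 0, occupying 4 bytes.
Bytes at offsets 0..3: 8C 95 E1 B1.
Big-endian: lowest address holds the most-significant byte.
The bytes are already most-significant first: 0x8C95E1B1.
Top bit is set, so as a signed 32-bit value this is 0x8C95E1B1 − 2^32 = -1936334415.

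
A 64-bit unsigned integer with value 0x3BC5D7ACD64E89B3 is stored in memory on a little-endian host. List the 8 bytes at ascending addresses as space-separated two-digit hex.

Split into bytes (most-significant first): 3B C5 D7 AC D6 4E 89 B3.
Little-endian: lowest address holds the least-significant byte.
So at ascending addresses the bytes are B3 89 4E D6 AC D7 C5 3B.

B3 89 4E D6 AC D7 C5 3B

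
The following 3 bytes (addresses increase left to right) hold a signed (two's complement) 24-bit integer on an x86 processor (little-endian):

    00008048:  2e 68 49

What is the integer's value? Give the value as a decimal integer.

Little-endian stores the least-significant byte at the lowest address.
Reassemble most-significant byte first: 49 68 2E → 0x49682E.
0x49682E = 4810798.

4810798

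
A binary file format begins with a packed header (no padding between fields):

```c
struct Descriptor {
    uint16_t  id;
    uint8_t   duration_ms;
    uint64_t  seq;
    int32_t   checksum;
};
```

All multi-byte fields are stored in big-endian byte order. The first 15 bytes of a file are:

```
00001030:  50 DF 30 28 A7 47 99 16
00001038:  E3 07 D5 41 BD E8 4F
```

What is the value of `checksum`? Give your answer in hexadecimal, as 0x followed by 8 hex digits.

`checksum` follows `id` (2 B), `duration_ms` (1 B), `seq` (8 B), so it starts at offset 2 + 1 + 8 = 11 and occupies 4 bytes.
Bytes at offsets 11..14: 41 BD E8 4F.
Big-endian stores the most-significant byte at the lowest address.
The bytes are already most-significant first: 0x41BDE84F.

0x41BDE84F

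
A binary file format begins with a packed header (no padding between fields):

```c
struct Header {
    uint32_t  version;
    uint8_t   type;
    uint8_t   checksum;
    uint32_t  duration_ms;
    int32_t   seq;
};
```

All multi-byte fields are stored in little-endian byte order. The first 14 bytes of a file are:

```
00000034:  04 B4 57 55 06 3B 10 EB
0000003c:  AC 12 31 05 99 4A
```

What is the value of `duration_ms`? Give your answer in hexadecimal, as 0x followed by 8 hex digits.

`duration_ms` follows `version` (4 B), `type` (1 B), `checksum` (1 B), so it starts at offset 4 + 1 + 1 = 6 and occupies 4 bytes.
Bytes at offsets 6..9: 10 EB AC 12.
Little-endian stores the least-significant byte at the lowest address.
Reassemble most-significant byte first: 12 AC EB 10 → 0x12ACEB10.

0x12ACEB10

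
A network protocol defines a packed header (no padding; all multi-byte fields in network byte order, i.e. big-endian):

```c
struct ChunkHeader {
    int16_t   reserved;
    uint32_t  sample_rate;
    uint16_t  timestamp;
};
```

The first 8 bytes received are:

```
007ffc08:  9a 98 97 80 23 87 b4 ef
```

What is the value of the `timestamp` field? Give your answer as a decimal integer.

`timestamp` follows `reserved` (2 B), `sample_rate` (4 B), so it starts at offset 2 + 4 = 6 and occupies 2 bytes.
Bytes at offsets 6..7: B4 EF.
In big-endian order the high byte comes first in memory.
The bytes are already most-significant first: 0xB4EF.
0xB4EF = 46319.

46319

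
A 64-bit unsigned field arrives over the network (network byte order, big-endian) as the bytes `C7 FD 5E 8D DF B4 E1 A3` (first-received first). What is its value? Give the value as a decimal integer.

14410778346092028323

In big-endian order the high byte comes first in memory.
The bytes are already most-significant first: 0xC7FD5E8DDFB4E1A3.
0xC7FD5E8DDFB4E1A3 = 14410778346092028323.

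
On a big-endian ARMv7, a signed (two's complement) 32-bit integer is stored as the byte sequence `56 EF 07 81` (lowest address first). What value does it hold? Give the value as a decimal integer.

1458505601

Big-endian: lowest address holds the most-significant byte.
The bytes are already most-significant first: 0x56EF0781.
0x56EF0781 = 1458505601.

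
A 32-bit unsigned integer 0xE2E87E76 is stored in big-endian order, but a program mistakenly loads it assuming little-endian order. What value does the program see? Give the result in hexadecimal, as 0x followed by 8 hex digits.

0x767EE8E2

Stored big-endian, the bytes at ascending addresses are E2 E8 7E 76.
Read back as little-endian, the first byte is least significant, giving 0x767EE8E2.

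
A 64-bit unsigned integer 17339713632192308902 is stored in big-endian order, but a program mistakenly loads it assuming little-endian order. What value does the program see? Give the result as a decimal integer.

17339713632192308902 in 64-bit hexadecimal is 0xF0A309ADC1D226A6.
Stored big-endian, the bytes at ascending addresses are F0 A3 09 AD C1 D2 26 A6.
Read back as little-endian, the first byte is least significant, giving 0xA626D2C1AD09A3F0.
0xA626D2C1AD09A3F0 = 11972488388684653552.

11972488388684653552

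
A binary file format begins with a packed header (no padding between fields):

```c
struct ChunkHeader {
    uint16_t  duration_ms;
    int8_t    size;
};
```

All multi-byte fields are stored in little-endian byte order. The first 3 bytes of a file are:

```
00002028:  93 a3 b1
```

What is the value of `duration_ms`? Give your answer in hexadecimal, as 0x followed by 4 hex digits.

`duration_ms` is the first field, at byte offset 0, occupying 2 bytes.
Bytes at offsets 0..1: 93 A3.
Little-endian stores the least-significant byte at the lowest address.
Reassemble most-significant byte first: A3 93 → 0xA393.

0xA393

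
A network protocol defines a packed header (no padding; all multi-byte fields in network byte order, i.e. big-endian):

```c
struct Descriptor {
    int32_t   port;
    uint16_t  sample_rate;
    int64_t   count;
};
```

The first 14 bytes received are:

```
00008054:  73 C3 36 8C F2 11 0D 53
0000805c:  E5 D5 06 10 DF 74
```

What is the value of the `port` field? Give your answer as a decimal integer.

1942173324

`port` is the first field, at byte offset 0, occupying 4 bytes.
Bytes at offsets 0..3: 73 C3 36 8C.
In big-endian order the high byte comes first in memory.
The bytes are already most-significant first: 0x73C3368C.
0x73C3368C = 1942173324.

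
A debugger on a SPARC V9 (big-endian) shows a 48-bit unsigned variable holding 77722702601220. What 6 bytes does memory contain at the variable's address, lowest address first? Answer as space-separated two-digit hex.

77722702601220 in hexadecimal, padded to 48 bits, is 0x46B03A145C04.
Split into bytes (most-significant first): 46 B0 3A 14 5C 04.
Big-endian: lowest address holds the most-significant byte.
So the memory order matches the most-significant-first order: 46 B0 3A 14 5C 04.

46 B0 3A 14 5C 04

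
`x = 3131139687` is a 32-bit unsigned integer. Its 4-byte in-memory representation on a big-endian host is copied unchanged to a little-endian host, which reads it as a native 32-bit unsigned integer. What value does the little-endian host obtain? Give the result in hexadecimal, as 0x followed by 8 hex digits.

0x6766A1BA

3131139687 in 32-bit hexadecimal is 0xBAA16667.
Stored big-endian, the bytes at ascending addresses are BA A1 66 67.
Read back as little-endian, the first byte is least significant, giving 0x6766A1BA.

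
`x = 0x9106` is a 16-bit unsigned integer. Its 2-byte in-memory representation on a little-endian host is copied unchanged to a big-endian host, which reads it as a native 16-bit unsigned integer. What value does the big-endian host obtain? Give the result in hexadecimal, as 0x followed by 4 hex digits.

Stored little-endian, the bytes at ascending addresses are 06 91.
Read back as big-endian, the last byte is least significant, giving 0x0691.

0x0691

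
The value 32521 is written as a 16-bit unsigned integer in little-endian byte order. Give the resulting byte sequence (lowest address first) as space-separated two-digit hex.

09 7F

32521 in hexadecimal, padded to 16 bits, is 0x7F09.
Split into bytes (most-significant first): 7F 09.
In little-endian order the low byte comes first in memory.
So at ascending addresses the bytes are 09 7F.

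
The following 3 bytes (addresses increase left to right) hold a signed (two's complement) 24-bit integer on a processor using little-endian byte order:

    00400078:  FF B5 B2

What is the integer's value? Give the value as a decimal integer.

Little-endian stores the least-significant byte at the lowest address.
Reassemble most-significant byte first: B2 B5 FF → 0xB2B5FF.
Top bit is set, so as a signed 24-bit value this is 0xB2B5FF − 2^24 = -5065217.

-5065217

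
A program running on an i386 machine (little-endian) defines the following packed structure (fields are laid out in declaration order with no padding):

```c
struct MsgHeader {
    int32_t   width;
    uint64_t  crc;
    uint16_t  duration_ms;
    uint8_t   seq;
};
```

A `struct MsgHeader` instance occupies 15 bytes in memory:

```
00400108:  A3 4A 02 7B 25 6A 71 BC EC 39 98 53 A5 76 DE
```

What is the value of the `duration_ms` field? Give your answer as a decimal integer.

30373

`duration_ms` follows `width` (4 B), `crc` (8 B), so it starts at offset 4 + 8 = 12 and occupies 2 bytes.
Bytes at offsets 12..13: A5 76.
Little-endian stores the least-significant byte at the lowest address.
Reassemble most-significant byte first: 76 A5 → 0x76A5.
0x76A5 = 30373.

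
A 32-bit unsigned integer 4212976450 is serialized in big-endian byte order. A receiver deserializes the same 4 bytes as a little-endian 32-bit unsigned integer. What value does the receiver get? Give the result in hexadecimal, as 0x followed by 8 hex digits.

4212976450 in 32-bit hexadecimal is 0xFB1CEB42.
Stored big-endian, the bytes at ascending addresses are FB 1C EB 42.
Read back as little-endian, the first byte is least significant, giving 0x42EB1CFB.

0x42EB1CFB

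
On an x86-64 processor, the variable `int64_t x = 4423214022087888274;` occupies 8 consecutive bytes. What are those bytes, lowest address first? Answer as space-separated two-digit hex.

92 4D 13 C8 B7 69 62 3D

4423214022087888274 in hexadecimal, padded to 64 bits, is 0x3D6269B7C8134D92.
Split into bytes (most-significant first): 3D 62 69 B7 C8 13 4D 92.
Little-endian: lowest address holds the least-significant byte.
So at ascending addresses the bytes are 92 4D 13 C8 B7 69 62 3D.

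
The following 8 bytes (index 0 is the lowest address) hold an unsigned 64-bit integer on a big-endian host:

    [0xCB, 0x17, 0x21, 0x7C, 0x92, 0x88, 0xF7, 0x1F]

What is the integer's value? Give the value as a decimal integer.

14634202333081827103

In big-endian order the high byte comes first in memory.
The bytes are already most-significant first: 0xCB17217C9288F71F.
0xCB17217C9288F71F = 14634202333081827103.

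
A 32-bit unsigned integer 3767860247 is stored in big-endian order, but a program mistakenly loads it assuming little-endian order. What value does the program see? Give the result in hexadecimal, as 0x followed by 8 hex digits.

3767860247 in 32-bit hexadecimal is 0xE094FC17.
Stored big-endian, the bytes at ascending addresses are E0 94 FC 17.
Read back as little-endian, the first byte is least significant, giving 0x17FC94E0.

0x17FC94E0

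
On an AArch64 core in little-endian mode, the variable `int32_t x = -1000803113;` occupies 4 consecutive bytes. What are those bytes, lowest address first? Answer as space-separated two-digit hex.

D7 F4 58 C4

Two's complement of -1000803113 in 32 bits: 1000803113 = 0x3BA70B29; invert → 0xC458F4D6; add 1 → 0xC458F4D7.
Split into bytes (most-significant first): C4 58 F4 D7.
Little-endian: lowest address holds the least-significant byte.
So at ascending addresses the bytes are D7 F4 58 C4.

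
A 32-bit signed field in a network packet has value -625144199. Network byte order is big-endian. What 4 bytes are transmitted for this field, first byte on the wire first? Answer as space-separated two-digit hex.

Two's complement of -625144199 in 32 bits: 625144199 = 0x2542F187; invert → 0xDABD0E78; add 1 → 0xDABD0E79.
Split into bytes (most-significant first): DA BD 0E 79.
Big-endian: lowest address holds the most-significant byte.
So the memory order matches the most-significant-first order: DA BD 0E 79.

DA BD 0E 79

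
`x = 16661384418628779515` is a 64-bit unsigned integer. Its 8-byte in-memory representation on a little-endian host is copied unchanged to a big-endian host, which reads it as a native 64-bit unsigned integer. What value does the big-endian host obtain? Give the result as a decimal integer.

18139822390092249575

16661384418628779515 in 64-bit hexadecimal is 0xE73920DA5A98BDFB.
Stored little-endian, the bytes at ascending addresses are FB BD 98 5A DA 20 39 E7.
Read back as big-endian, the last byte is least significant, giving 0xFBBD985ADA2039E7.
0xFBBD985ADA2039E7 = 18139822390092249575.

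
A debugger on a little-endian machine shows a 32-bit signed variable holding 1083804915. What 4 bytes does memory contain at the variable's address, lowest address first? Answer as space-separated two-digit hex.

1083804915 in hexadecimal, padded to 32 bits, is 0x40998CF3.
Split into bytes (most-significant first): 40 99 8C F3.
Little-endian stores the least-significant byte at the lowest address.
So at ascending addresses the bytes are F3 8C 99 40.

F3 8C 99 40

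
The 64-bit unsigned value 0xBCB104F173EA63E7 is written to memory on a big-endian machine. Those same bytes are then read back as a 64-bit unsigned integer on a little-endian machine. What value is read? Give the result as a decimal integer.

16673428029141463484

Stored big-endian, the bytes at ascending addresses are BC B1 04 F1 73 EA 63 E7.
Read back as little-endian, the first byte is least significant, giving 0xE763EA73F104B1BC.
0xE763EA73F104B1BC = 16673428029141463484.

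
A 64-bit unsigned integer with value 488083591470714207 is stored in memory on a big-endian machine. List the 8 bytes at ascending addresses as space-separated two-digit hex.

06 C6 05 70 C2 4F 0D 5F

488083591470714207 in hexadecimal, padded to 64 bits, is 0x06C60570C24F0D5F.
Split into bytes (most-significant first): 06 C6 05 70 C2 4F 0D 5F.
Big-endian: lowest address holds the most-significant byte.
So the memory order matches the most-significant-first order: 06 C6 05 70 C2 4F 0D 5F.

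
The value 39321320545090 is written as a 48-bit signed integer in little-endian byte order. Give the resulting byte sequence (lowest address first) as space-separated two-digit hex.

42 DB 57 35 C3 23

39321320545090 in hexadecimal, padded to 48 bits, is 0x23C33557DB42.
Split into bytes (most-significant first): 23 C3 35 57 DB 42.
Little-endian: lowest address holds the least-significant byte.
So at ascending addresses the bytes are 42 DB 57 35 C3 23.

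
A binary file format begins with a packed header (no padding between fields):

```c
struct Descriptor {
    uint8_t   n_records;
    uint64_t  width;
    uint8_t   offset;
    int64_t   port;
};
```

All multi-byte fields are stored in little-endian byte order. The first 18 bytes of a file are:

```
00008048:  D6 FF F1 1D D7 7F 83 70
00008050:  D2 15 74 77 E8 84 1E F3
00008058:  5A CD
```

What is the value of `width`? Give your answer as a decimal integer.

15163764530449609215

`width` follows `n_records` (1 byte), so it starts at byte offset 1 and occupies 8 bytes.
Bytes at offsets 1..8: FF F1 1D D7 7F 83 70 D2.
Little-endian: lowest address holds the least-significant byte.
Reassemble most-significant byte first: D2 70 83 7F D7 1D F1 FF → 0xD270837FD71DF1FF.
0xD270837FD71DF1FF = 15163764530449609215.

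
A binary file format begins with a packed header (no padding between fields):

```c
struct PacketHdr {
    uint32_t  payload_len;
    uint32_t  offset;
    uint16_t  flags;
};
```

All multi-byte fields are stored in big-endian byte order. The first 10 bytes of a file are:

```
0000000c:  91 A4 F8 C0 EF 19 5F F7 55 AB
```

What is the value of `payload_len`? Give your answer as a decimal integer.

2443507904

`payload_len` is the first field, at byte offset 0, occupying 4 bytes.
Bytes at offsets 0..3: 91 A4 F8 C0.
In big-endian order the high byte comes first in memory.
The bytes are already most-significant first: 0x91A4F8C0.
0x91A4F8C0 = 2443507904.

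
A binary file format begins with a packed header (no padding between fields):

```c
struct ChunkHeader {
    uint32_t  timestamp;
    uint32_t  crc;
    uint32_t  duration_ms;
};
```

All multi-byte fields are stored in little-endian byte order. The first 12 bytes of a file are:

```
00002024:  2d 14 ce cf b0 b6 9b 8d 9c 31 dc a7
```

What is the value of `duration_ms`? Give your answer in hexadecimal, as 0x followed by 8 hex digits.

`duration_ms` follows `timestamp` (4 B), `crc` (4 B), so it starts at offset 4 + 4 = 8 and occupies 4 bytes.
Bytes at offsets 8..11: 9C 31 DC A7.
Little-endian: lowest address holds the least-significant byte.
Reassemble most-significant byte first: A7 DC 31 9C → 0xA7DC319C.

0xA7DC319C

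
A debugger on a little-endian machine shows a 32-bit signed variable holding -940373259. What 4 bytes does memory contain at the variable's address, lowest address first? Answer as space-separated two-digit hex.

Two's complement of -940373259 in 32 bits: 940373259 = 0x380CF50B; invert → 0xC7F30AF4; add 1 → 0xC7F30AF5.
Split into bytes (most-significant first): C7 F3 0A F5.
In little-endian order the low byte comes first in memory.
So at ascending addresses the bytes are F5 0A F3 C7.

F5 0A F3 C7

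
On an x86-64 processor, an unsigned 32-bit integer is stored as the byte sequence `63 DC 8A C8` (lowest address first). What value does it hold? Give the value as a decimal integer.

3364543587

In little-endian order the low byte comes first in memory.
Reassemble most-significant byte first: C8 8A DC 63 → 0xC88ADC63.
0xC88ADC63 = 3364543587.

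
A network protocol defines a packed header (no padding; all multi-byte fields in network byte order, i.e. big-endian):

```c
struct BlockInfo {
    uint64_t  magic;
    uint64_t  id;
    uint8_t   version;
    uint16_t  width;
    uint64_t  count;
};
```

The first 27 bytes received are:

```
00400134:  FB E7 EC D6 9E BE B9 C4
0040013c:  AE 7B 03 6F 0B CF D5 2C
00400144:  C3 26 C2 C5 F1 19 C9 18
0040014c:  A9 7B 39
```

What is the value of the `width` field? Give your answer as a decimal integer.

9922

`width` follows `magic` (8 B), `id` (8 B), `version` (1 B), so it starts at offset 8 + 8 + 1 = 17 and occupies 2 bytes.
Bytes at offsets 17..18: 26 C2.
Big-endian stores the most-significant byte at the lowest address.
The bytes are already most-significant first: 0x26C2.
0x26C2 = 9922.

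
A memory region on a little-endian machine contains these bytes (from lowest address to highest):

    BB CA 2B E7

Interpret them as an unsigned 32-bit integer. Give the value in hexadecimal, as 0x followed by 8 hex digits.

0xE72BCABB

Little-endian: lowest address holds the least-significant byte.
Reassemble most-significant byte first: E7 2B CA BB → 0xE72BCABB.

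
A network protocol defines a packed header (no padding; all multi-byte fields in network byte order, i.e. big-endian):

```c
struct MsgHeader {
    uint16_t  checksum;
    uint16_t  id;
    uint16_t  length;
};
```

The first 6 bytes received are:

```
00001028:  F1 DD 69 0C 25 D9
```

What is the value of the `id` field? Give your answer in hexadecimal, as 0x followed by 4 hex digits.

0x690C

`id` follows `checksum` (2 bytes), so it starts at byte offset 2 and occupies 2 bytes.
Bytes at offsets 2..3: 69 0C.
In big-endian order the high byte comes first in memory.
The bytes are already most-significant first: 0x690C.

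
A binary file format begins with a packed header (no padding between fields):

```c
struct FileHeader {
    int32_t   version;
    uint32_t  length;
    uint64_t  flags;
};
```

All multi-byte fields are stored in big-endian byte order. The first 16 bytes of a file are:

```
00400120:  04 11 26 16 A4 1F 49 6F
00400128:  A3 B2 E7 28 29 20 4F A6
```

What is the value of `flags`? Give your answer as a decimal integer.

`flags` follows `version` (4 B), `length` (4 B), so it starts at offset 4 + 4 = 8 and occupies 8 bytes.
Bytes at offsets 8..15: A3 B2 E7 28 29 20 4F A6.
Big-endian: lowest address holds the most-significant byte.
The bytes are already most-significant first: 0xA3B2E72829204FA6.
0xA3B2E72829204FA6 = 11795744533711441830.

11795744533711441830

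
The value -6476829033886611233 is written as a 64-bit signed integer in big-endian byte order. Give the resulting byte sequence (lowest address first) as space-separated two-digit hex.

A6 1D AE 4F 34 40 88 DF

Two's complement of -6476829033886611233 in 64 bits: 6476829033886611233 = 0x59E251B0CBBF7721; invert → 0xA61DAE4F344088DE; add 1 → 0xA61DAE4F344088DF.
Split into bytes (most-significant first): A6 1D AE 4F 34 40 88 DF.
Big-endian stores the most-significant byte at the lowest address.
So the memory order matches the most-significant-first order: A6 1D AE 4F 34 40 88 DF.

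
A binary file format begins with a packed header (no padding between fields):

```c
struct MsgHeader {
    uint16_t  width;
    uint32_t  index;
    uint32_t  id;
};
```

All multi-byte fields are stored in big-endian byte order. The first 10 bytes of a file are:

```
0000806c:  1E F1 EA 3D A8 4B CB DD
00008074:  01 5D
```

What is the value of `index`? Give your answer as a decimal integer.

`index` follows `width` (2 bytes), so it starts at byte offset 2 and occupies 4 bytes.
Bytes at offsets 2..5: EA 3D A8 4B.
Big-endian stores the most-significant byte at the lowest address.
The bytes are already most-significant first: 0xEA3DA84B.
0xEA3DA84B = 3929909323.

3929909323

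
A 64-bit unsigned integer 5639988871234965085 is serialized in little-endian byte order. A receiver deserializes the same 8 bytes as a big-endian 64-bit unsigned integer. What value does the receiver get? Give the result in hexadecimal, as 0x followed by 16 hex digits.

0x5DCE1D17FF43454E

5639988871234965085 in 64-bit hexadecimal is 0x4E4543FF171DCE5D.
Stored little-endian, the bytes at ascending addresses are 5D CE 1D 17 FF 43 45 4E.
Read back as big-endian, the last byte is least significant, giving 0x5DCE1D17FF43454E.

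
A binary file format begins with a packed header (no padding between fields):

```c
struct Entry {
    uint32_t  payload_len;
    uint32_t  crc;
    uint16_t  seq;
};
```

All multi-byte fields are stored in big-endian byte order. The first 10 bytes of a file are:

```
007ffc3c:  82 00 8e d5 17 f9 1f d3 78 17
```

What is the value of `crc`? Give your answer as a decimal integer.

`crc` follows `payload_len` (4 bytes), so it starts at byte offset 4 and occupies 4 bytes.
Bytes at offsets 4..7: 17 F9 1F D3.
In big-endian order the high byte comes first in memory.
The bytes are already most-significant first: 0x17F91FD3.
0x17F91FD3 = 402202579.

402202579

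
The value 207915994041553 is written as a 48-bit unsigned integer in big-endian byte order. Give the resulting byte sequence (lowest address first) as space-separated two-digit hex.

BD 19 36 F7 CC D1

207915994041553 in hexadecimal, padded to 48 bits, is 0xBD1936F7CCD1.
Split into bytes (most-significant first): BD 19 36 F7 CC D1.
In big-endian order the high byte comes first in memory.
So the memory order matches the most-significant-first order: BD 19 36 F7 CC D1.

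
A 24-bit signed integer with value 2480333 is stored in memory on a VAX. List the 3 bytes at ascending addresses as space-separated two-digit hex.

CD D8 25

2480333 in hexadecimal, padded to 24 bits, is 0x25D8CD.
Split into bytes (most-significant first): 25 D8 CD.
Little-endian stores the least-significant byte at the lowest address.
So at ascending addresses the bytes are CD D8 25.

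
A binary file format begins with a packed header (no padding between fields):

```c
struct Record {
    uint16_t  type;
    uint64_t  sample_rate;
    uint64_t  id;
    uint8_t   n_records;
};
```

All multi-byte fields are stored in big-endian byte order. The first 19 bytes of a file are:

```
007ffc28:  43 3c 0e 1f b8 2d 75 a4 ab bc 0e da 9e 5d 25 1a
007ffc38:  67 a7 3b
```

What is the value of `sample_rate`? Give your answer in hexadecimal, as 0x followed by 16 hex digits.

0x0E1FB82D75A4ABBC

`sample_rate` follows `type` (2 bytes), so it starts at byte offset 2 and occupies 8 bytes.
Bytes at offsets 2..9: 0E 1F B8 2D 75 A4 AB BC.
Big-endian: lowest address holds the most-significant byte.
The bytes are already most-significant first: 0x0E1FB82D75A4ABBC.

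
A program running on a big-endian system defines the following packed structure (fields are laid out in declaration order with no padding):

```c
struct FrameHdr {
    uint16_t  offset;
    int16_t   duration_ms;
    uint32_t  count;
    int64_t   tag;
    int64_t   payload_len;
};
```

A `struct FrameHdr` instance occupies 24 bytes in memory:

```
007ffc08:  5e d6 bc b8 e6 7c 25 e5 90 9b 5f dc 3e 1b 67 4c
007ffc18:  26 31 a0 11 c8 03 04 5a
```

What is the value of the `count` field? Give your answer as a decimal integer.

3866895845

`count` follows `offset` (2 B), `duration_ms` (2 B), so it starts at offset 2 + 2 = 4 and occupies 4 bytes.
Bytes at offsets 4..7: E6 7C 25 E5.
Big-endian: lowest address holds the most-significant byte.
The bytes are already most-significant first: 0xE67C25E5.
0xE67C25E5 = 3866895845.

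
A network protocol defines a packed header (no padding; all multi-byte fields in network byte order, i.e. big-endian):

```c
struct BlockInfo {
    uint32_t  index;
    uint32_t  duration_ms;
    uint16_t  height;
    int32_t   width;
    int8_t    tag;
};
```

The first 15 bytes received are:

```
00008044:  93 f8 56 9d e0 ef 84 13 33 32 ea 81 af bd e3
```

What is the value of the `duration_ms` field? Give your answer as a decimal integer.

`duration_ms` follows `index` (4 bytes), so it starts at byte offset 4 and occupies 4 bytes.
Bytes at offsets 4..7: E0 EF 84 13.
Big-endian stores the most-significant byte at the lowest address.
The bytes are already most-significant first: 0xE0EF8413.
0xE0EF8413 = 3773793299.

3773793299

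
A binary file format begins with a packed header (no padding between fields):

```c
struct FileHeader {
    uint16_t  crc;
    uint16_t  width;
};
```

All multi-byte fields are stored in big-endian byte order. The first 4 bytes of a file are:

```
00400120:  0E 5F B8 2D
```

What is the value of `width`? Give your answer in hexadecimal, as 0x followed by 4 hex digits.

`width` follows `crc` (2 bytes), so it starts at byte offset 2 and occupies 2 bytes.
Bytes at offsets 2..3: B8 2D.
Big-endian: lowest address holds the most-significant byte.
The bytes are already most-significant first: 0xB82D.

0xB82D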